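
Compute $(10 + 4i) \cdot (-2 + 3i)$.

(a1*a2 - b1*b2) + (a1*b2 + b1*a2)i
= (-20 - 12) + (30 + (-8))i
= -32 + 22i


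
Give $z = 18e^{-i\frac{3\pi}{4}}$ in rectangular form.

a = r cos θ = 18 * -sqrt(2)/2 = -9*sqrt(2)
b = r sin θ = 18 * -sqrt(2)/2 = -9*sqrt(2)
z = -9*sqrt(2) - 9*sqrt(2)i


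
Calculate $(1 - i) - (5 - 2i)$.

(1 - 5) + (-1 - (-2))i = -4 + i


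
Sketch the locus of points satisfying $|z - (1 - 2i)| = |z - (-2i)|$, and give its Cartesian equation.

|z - z1| = |z - z2| means z is equidistant from z1 and z2,
i.e. the perpendicular bisector of the segment from (1, -2) to (0, -2) (midpoint (1/2, -2)).
With z = x + yi, square both sides:
(x - 1)^2 + (y - (-2))^2 = (x - 0)^2 + (y - (-2))^2
The x^2 and y^2 terms cancel: -2x + 0y = 4 - 5 = -1
Simplify: x = 1/2
Locus: Perpendicular bisector of the segment from (1, -2) to (0, -2): the line x = 1/2


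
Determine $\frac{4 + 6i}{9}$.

Divisor is real, so divide each part by 9:
= 4/9 + (2/3)i


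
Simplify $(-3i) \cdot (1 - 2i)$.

(a1*a2 - b1*b2) + (a1*b2 + b1*a2)i
= (0 - 6) + (0 + (-3))i
= -6 - 3i


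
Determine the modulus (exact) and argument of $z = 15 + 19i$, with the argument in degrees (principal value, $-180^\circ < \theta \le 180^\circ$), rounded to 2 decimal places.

|z| = sqrt(15^2 + 19^2) = sqrt(586)
arg(z) = arctan(b/a) = arctan(19/15) (quadrant-adjusted) = 51.71°


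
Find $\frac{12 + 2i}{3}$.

Divisor is real, so divide each part by 3:
= 4 + (2/3)i


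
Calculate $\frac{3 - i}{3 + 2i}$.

Multiply numerator and denominator by conjugate (3 - 2i):
= (3 - i)(3 - 2i) / (3^2 + 2^2)
= (7 - 9i) / 13
= 7/13 - (9/13)i


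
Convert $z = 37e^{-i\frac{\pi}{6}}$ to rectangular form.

a = r cos θ = 37 * sqrt(3)/2 = 37*sqrt(3)/2
b = r sin θ = 37 * -1/2 = -37/2
z = 37*sqrt(3)/2 - (37/2)i


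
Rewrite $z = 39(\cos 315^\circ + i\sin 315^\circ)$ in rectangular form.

a = r cos θ = 39 * sqrt(2)/2 = 39*sqrt(2)/2
b = r sin θ = 39 * -sqrt(2)/2 = -39*sqrt(2)/2
z = 39*sqrt(2)/2 - (39*sqrt(2)/2)i


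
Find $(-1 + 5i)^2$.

(a + bi)^2 = a^2 - b^2 + 2abi
= (-1)^2 - 5^2 + 2*(-1)*5i
= -24 - 10i


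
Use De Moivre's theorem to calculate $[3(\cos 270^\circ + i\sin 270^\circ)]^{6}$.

By De Moivre: z^n = r^n(cos(nθ) + i sin(nθ))
= 3^6(cos(6*270°) + i sin(6*270°))
= 729(cos 180° + i sin 180°)
= -729


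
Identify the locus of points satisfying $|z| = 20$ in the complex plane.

|z| = 20 means sqrt(x^2 + y^2) = 20
This is a circle of radius 20 centered at the origin


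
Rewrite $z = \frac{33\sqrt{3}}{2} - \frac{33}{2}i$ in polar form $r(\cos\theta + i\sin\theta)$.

r = |z| = sqrt(a^2 + b^2) = sqrt((33*sqrt(3)/2)^2 + (-33/2)^2) = sqrt(3267/4 + 1089/4) = sqrt(1089) = 33
θ = arctan(b/a) = arctan(-16.5/28.5788) (quadrant-adjusted) = 330°
z = 33(cos 330° + i sin 330°)


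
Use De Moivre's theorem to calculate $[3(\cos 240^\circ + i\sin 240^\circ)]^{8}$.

By De Moivre: z^n = r^n(cos(nθ) + i sin(nθ))
= 3^8(cos(8*240°) + i sin(8*240°))
= 6561(cos 120° + i sin 120°)
= -6561/2 + (6561*sqrt(3)/2)i


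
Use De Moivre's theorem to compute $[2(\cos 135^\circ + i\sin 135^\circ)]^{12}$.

By De Moivre: z^n = r^n(cos(nθ) + i sin(nθ))
= 2^12(cos(12*135°) + i sin(12*135°))
= 4096(cos 180° + i sin 180°)
= -4096


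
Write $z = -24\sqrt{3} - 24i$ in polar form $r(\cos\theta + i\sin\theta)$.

r = |z| = sqrt(a^2 + b^2) = sqrt((-24*sqrt(3))^2 + (-24)^2) = sqrt(1728 + 576) = sqrt(2304) = 48
θ = arctan(b/a) = arctan(-24/-41.5692) (quadrant-adjusted) = 210°
z = 48(cos 210° + i sin 210°)


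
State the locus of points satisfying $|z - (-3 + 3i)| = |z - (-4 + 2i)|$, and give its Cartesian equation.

|z - z1| = |z - z2| means z is equidistant from z1 and z2,
i.e. the perpendicular bisector of the segment from (-3, 3) to (-4, 2) (midpoint (-7/2, 5/2)).
With z = x + yi, square both sides:
(x - (-3))^2 + (y - 3)^2 = (x - (-4))^2 + (y - 2)^2
The x^2 and y^2 terms cancel: -2x + (-2)y = 20 - 18 = 2
Simplify: x + y = -1
Locus: Perpendicular bisector of the segment from (-3, 3) to (-4, 2): the line x + y = -1


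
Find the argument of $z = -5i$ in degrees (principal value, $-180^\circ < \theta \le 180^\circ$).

a = 0 and b < 0, so z lies on the negative imaginary axis: θ = -90°


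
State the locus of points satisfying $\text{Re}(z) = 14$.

Re(z) = x where z = x + yi; the equation x = 14 is satisfied by all points with that x-coordinate
Locus: Vertical line x = 14


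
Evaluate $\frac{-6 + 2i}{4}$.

Divisor is real, so divide each part by 4:
= -3/2 + (1/2)i


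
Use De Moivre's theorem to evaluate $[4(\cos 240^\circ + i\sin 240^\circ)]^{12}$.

By De Moivre: z^n = r^n(cos(nθ) + i sin(nθ))
= 4^12(cos(12*240°) + i sin(12*240°))
= 16777216(cos 0° + i sin 0°)
= 16777216


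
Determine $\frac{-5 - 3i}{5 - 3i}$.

Multiply numerator and denominator by conjugate (5 + 3i):
= (-5 - 3i)(5 + 3i) / (5^2 + (-3)^2)
= (-16 - 30i) / 34
Divide through by 2: (-8 - 15i) / 17
= -8/17 - (15/17)i


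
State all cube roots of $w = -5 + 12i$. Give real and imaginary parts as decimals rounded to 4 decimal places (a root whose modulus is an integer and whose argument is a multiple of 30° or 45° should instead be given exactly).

|w| = 13, arg(w) ≈ 112.619865°
Root modulus = 13^(1/3) ≈ 2.351335
Root arguments: θ_k = (arg(w) + 360°k)/3 for k = 0, 1, ..., 2
Compute each root as (root modulus)(cos θ_k + i sin θ_k) using full-precision intermediates, then round to 4 decimal places.
Roots: 1.8644 + 1.4327i, -2.1730 + 0.8983i, 0.3085 - 2.3310i


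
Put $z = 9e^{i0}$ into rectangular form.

a = r cos θ = 9 * 1 = 9
b = r sin θ = 9 * 0 = 0
z = 9


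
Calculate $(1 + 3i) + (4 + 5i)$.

(1 + 4) + (3 + 5)i = 5 + 8i


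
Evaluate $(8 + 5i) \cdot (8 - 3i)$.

(a1*a2 - b1*b2) + (a1*b2 + b1*a2)i
= (64 - (-15)) + (-24 + 40)i
= 79 + 16i


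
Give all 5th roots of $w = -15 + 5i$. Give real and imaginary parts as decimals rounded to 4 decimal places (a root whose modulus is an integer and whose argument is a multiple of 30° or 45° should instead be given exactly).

|w| = sqrt(250) ≈ 15.811388, arg(w) ≈ 161.565051°
Root modulus = sqrt(250)^(1/5) ≈ 1.736977
Root arguments: θ_k = (arg(w) + 360°k)/5 for k = 0, 1, ..., 4
Compute each root as (root modulus)(cos θ_k + i sin θ_k) using full-precision intermediates, then round to 4 decimal places.
Roots: 1.4680 + 0.9285i, -0.4294 + 1.6831i, -1.7334 + 0.1117i, -0.6419 - 1.6140i, 1.3367 - 1.1092i


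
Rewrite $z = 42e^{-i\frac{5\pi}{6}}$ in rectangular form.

a = r cos θ = 42 * -sqrt(3)/2 = -21*sqrt(3)
b = r sin θ = 42 * -1/2 = -21
z = -21*sqrt(3) - 21i


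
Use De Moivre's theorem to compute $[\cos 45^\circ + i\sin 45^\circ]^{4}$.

By De Moivre: z^n = r^n(cos(nθ) + i sin(nθ))
= 1^4(cos(4*45°) + i sin(4*45°))
= 1(cos 180° + i sin 180°)
= -1


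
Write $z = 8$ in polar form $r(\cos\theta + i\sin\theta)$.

r = |z| = sqrt(a^2 + b^2) = sqrt((8)^2 + (0)^2) = sqrt(64 + 0) = sqrt(64) = 8
b = 0 and a > 0, so z lies on the positive real axis: θ = 0°
z = 8(cos 0° + i sin 0°)


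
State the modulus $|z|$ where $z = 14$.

|z| = sqrt(a^2 + b^2) = sqrt(14^2 + 0^2) = sqrt(196) = 14


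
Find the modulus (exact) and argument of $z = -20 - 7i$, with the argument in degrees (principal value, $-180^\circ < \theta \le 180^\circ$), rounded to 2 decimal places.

|z| = sqrt((-20)^2 + (-7)^2) = sqrt(449)
arg(z) = arctan(b/a) = arctan(-7/-20) (quadrant-adjusted) = -160.71°


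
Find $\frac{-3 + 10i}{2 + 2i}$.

Multiply numerator and denominator by conjugate (2 - 2i):
= (-3 + 10i)(2 - 2i) / (2^2 + 2^2)
= (14 + 26i) / 8
Divide through by 2: (7 + 13i) / 4
= 7/4 + (13/4)i


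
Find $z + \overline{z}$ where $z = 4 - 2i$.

z + conjugate(z) = (a + bi) + (a - bi) = 2a
= 2 * 4 = 8


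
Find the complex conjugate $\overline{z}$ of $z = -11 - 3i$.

If z = a + bi, then conjugate(z) = a - bi
conjugate(-11 - 3i) = -11 + 3i


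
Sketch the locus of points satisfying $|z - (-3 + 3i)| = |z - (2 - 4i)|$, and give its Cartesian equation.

|z - z1| = |z - z2| means z is equidistant from z1 and z2,
i.e. the perpendicular bisector of the segment from (-3, 3) to (2, -4) (midpoint (-1/2, -1/2)).
With z = x + yi, square both sides:
(x - (-3))^2 + (y - 3)^2 = (x - 2)^2 + (y - (-4))^2
The x^2 and y^2 terms cancel: 10x + (-14)y = 20 - 18 = 2
Simplify: 5x - 7y = 1
Locus: Perpendicular bisector of the segment from (-3, 3) to (2, -4): the line 5x - 7y = 1


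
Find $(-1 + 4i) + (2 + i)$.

(-1 + 2) + (4 + 1)i = 1 + 5i


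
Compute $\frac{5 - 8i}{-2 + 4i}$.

Multiply numerator and denominator by conjugate (-2 - 4i):
= (5 - 8i)(-2 - 4i) / ((-2)^2 + 4^2)
= (-42 - 4i) / 20
Divide through by 2: (-21 - 2i) / 10
= -21/10 - (1/5)i


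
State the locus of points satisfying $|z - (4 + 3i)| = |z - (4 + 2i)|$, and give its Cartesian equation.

|z - z1| = |z - z2| means z is equidistant from z1 and z2,
i.e. the perpendicular bisector of the segment from (4, 3) to (4, 2) (midpoint (4, 5/2)).
With z = x + yi, square both sides:
(x - 4)^2 + (y - 3)^2 = (x - 4)^2 + (y - 2)^2
The x^2 and y^2 terms cancel: 0x + (-2)y = 20 - 25 = -5
Simplify: y = 5/2
Locus: Perpendicular bisector of the segment from (4, 3) to (4, 2): the line y = 5/2


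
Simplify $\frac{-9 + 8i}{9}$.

Divisor is real, so divide each part by 9:
= -1 + (8/9)i


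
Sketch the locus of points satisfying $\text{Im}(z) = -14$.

Im(z) = y where z = x + yi; the equation y = -14 is satisfied by all points with that y-coordinate
Locus: Horizontal line y = -14


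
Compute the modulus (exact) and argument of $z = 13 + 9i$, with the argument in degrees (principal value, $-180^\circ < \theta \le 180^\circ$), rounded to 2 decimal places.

|z| = sqrt(13^2 + 9^2) = sqrt(250)
arg(z) = arctan(b/a) = arctan(9/13) (quadrant-adjusted) = 34.70°


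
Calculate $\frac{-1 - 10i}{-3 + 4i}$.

Multiply numerator and denominator by conjugate (-3 - 4i):
= (-1 - 10i)(-3 - 4i) / ((-3)^2 + 4^2)
= (-37 + 34i) / 25
= -37/25 + (34/25)i


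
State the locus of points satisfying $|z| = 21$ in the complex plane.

|z| = 21 means sqrt(x^2 + y^2) = 21
This is a circle of radius 21 centered at the origin


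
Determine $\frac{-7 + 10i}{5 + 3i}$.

Multiply numerator and denominator by conjugate (5 - 3i):
= (-7 + 10i)(5 - 3i) / (5^2 + 3^2)
= (-5 + 71i) / 34
= -5/34 + (71/34)i


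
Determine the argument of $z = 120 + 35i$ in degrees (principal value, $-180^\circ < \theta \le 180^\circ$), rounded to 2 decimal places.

θ = arctan(b/a) = arctan(35/120) (quadrant-adjusted) = 16.26°


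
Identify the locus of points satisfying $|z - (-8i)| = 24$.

|z - z0| = r describes a circle centered at z0 with radius r
Here z0 = -8i and r = 24
Locus: Circle centered at (0, -8) with radius 24


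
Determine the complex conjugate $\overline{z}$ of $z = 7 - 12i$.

If z = a + bi, then conjugate(z) = a - bi
conjugate(7 - 12i) = 7 + 12i


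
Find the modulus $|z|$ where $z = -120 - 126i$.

|z| = sqrt(a^2 + b^2) = sqrt((-120)^2 + (-126)^2) = sqrt(30276) = 174


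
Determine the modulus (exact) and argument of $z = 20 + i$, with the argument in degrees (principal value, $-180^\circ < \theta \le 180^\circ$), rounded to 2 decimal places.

|z| = sqrt(20^2 + 1^2) = sqrt(401)
arg(z) = arctan(b/a) = arctan(1/20) (quadrant-adjusted) = 2.86°


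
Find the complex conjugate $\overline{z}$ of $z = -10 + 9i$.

If z = a + bi, then conjugate(z) = a - bi
conjugate(-10 + 9i) = -10 - 9i


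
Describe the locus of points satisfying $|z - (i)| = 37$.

|z - z0| = r describes a circle centered at z0 with radius r
Here z0 = i and r = 37
Locus: Circle centered at (0, 1) with radius 37


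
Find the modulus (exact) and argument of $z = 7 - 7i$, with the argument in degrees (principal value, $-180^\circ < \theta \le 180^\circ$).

|z| = sqrt(7^2 + (-7)^2) = sqrt(98)
arg(z) = arctan(b/a) = arctan(-7/7) (quadrant-adjusted) = -45°


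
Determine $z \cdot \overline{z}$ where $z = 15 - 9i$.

z * conjugate(z) = |z|^2 = a^2 + b^2
= 15^2 + (-9)^2 = 306


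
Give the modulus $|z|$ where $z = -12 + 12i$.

|z| = sqrt(a^2 + b^2) = sqrt((-12)^2 + 12^2) = sqrt(288) = sqrt(288)


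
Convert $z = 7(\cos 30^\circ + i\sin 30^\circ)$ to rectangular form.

a = r cos θ = 7 * sqrt(3)/2 = 7*sqrt(3)/2
b = r sin θ = 7 * 1/2 = 7/2
z = 7*sqrt(3)/2 + (7/2)i


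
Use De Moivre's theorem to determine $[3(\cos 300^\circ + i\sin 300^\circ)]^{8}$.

By De Moivre: z^n = r^n(cos(nθ) + i sin(nθ))
= 3^8(cos(8*300°) + i sin(8*300°))
= 6561(cos 240° + i sin 240°)
= -6561/2 - (6561*sqrt(3)/2)i


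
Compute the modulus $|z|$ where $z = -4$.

|z| = sqrt(a^2 + b^2) = sqrt((-4)^2 + 0^2) = sqrt(16) = 4


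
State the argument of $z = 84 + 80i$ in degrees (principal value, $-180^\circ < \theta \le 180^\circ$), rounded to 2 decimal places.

θ = arctan(b/a) = arctan(80/84) (quadrant-adjusted) = 43.60°


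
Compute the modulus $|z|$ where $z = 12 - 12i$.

|z| = sqrt(a^2 + b^2) = sqrt(12^2 + (-12)^2) = sqrt(288) = sqrt(288)


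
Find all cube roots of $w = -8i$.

|w| = 8, arg(w) = 270°
Root modulus = 8^(1/3) = 2
Root arguments: θ_k = (270° + 360°k)/3 for k = 0, 1, ..., 2
Roots: 2i, -sqrt(3) - i, sqrt(3) - i


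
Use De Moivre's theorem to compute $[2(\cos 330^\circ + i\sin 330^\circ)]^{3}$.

By De Moivre: z^n = r^n(cos(nθ) + i sin(nθ))
= 2^3(cos(3*330°) + i sin(3*330°))
= 8(cos 270° + i sin 270°)
= -8i


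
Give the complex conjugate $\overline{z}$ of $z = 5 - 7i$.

If z = a + bi, then conjugate(z) = a - bi
conjugate(5 - 7i) = 5 + 7i


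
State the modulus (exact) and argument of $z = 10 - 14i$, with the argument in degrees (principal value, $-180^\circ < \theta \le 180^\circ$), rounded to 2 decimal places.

|z| = sqrt(10^2 + (-14)^2) = sqrt(296)
arg(z) = arctan(b/a) = arctan(-14/10) (quadrant-adjusted) = -54.46°


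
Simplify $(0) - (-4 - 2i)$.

(0 - (-4)) + (0 - (-2))i = 4 + 2i


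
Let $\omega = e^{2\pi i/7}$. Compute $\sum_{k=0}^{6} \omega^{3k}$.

Let ζ = ω^3 = e^(2πi·3/7). Since 7 ∤ 3, ζ ≠ 1.
Sum = Σ_{k=0}^{6} ζ^k = (ζ^7 - 1)/(ζ - 1) = (ω^{3·7} - 1)/(ζ - 1) = (1 - 1)/(ζ - 1) = 0


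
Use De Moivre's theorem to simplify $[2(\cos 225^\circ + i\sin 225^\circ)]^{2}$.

By De Moivre: z^n = r^n(cos(nθ) + i sin(nθ))
= 2^2(cos(2*225°) + i sin(2*225°))
= 4(cos 90° + i sin 90°)
= 4i


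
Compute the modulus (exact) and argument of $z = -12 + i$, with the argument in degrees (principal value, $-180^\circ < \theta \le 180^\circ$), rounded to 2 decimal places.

|z| = sqrt((-12)^2 + 1^2) = sqrt(145)
arg(z) = arctan(b/a) = arctan(1/-12) (quadrant-adjusted) = 175.24°


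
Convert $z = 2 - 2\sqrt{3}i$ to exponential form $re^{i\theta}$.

r = |z| = sqrt((2)^2 + (-2*sqrt(3))^2) = sqrt(4 + 12) = sqrt(16) = 4
θ = arctan(b/a) = arctan(-3.4641/2) (quadrant-adjusted) = -60° = -π/3
z = 4e^(-i*π/3)


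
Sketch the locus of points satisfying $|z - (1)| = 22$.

|z - z0| = r describes a circle centered at z0 with radius r
Here z0 = 1 and r = 22
Locus: Circle centered at (1, 0) with radius 22


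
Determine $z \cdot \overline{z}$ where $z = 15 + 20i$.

z * conjugate(z) = |z|^2 = a^2 + b^2
= 15^2 + 20^2 = 625


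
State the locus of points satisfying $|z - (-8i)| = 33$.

|z - z0| = r describes a circle centered at z0 with radius r
Here z0 = -8i and r = 33
Locus: Circle centered at (0, -8) with radius 33


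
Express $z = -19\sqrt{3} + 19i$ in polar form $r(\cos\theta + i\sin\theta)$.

r = |z| = sqrt(a^2 + b^2) = sqrt((-19*sqrt(3))^2 + (19)^2) = sqrt(1083 + 361) = sqrt(1444) = 38
θ = arctan(b/a) = arctan(19/-32.909) (quadrant-adjusted) = 150°
z = 38(cos 150° + i sin 150°)


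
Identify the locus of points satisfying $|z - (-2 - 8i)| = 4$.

|z - z0| = r describes a circle centered at z0 with radius r
Here z0 = -2 - 8i and r = 4
Locus: Circle centered at (-2, -8) with radius 4


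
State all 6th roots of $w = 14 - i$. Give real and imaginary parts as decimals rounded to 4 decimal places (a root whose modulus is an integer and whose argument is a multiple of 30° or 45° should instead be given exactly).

|w| = sqrt(197) ≈ 14.035669, arg(w) ≈ 355.914383°
Root modulus = sqrt(197)^(1/6) ≈ 1.553122
Root arguments: θ_k = (arg(w) + 360°k)/6 for k = 0, 1, ..., 5
Compute each root as (root modulus)(cos θ_k + i sin θ_k) using full-precision intermediates, then round to 4 decimal places.
Roots: 0.7925 + 1.3357i, -0.7605 + 1.3542i, -1.5530 + 0.0185i, -0.7925 - 1.3357i, 0.7605 - 1.3542i, 1.5530 - 0.0185i


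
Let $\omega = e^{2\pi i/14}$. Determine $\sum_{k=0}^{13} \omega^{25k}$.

Let ζ = ω^25 = e^(2πi·25/14). Since 14 ∤ 25, ζ ≠ 1.
Sum = Σ_{k=0}^{13} ζ^k = (ζ^14 - 1)/(ζ - 1) = (ω^{25·14} - 1)/(ζ - 1) = (1 - 1)/(ζ - 1) = 0


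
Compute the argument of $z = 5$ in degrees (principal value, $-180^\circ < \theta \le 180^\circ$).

b = 0 and a > 0, so z lies on the positive real axis: θ = 0°


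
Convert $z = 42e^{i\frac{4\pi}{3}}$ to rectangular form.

a = r cos θ = 42 * -1/2 = -21
b = r sin θ = 42 * -sqrt(3)/2 = -21*sqrt(3)
z = -21 - 21*sqrt(3)i


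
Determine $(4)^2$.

(a + bi)^2 = a^2 - b^2 + 2abi
= 4^2 - 0^2 + 2*4*0i
= 16


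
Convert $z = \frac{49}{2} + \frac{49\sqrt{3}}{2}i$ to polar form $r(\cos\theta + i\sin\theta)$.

r = |z| = sqrt(a^2 + b^2) = sqrt((49/2)^2 + (49*sqrt(3)/2)^2) = sqrt(2401/4 + 7203/4) = sqrt(2401) = 49
θ = arctan(b/a) = arctan(42.4352/24.5) (quadrant-adjusted) = 60°
z = 49(cos 60° + i sin 60°)


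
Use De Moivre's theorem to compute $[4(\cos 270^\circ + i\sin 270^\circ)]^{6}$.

By De Moivre: z^n = r^n(cos(nθ) + i sin(nθ))
= 4^6(cos(6*270°) + i sin(6*270°))
= 4096(cos 180° + i sin 180°)
= -4096


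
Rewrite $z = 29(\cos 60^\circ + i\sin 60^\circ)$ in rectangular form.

a = r cos θ = 29 * 1/2 = 29/2
b = r sin θ = 29 * sqrt(3)/2 = 29*sqrt(3)/2
z = 29/2 + (29*sqrt(3)/2)i


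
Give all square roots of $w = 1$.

|w| = 1, arg(w) = 0°
Root modulus = 1^(1/2) = 1
Root arguments: θ_k = (0° + 360°k)/2 for k = 0, 1, ..., 1
Roots: 1, -1


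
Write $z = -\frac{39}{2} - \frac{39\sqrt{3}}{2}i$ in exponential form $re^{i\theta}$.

r = |z| = sqrt((-39/2)^2 + (-39*sqrt(3)/2)^2) = sqrt(1521/4 + 4563/4) = sqrt(1521) = 39
θ = arctan(b/a) = arctan(-33.775/-19.5) (quadrant-adjusted) = -120° = -2π/3
z = 39e^(-i*2π/3)


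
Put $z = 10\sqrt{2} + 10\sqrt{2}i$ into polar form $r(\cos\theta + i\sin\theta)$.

r = |z| = sqrt(a^2 + b^2) = sqrt((10*sqrt(2))^2 + (10*sqrt(2))^2) = sqrt(200 + 200) = sqrt(400) = 20
θ = arctan(b/a) = arctan(14.1421/14.1421) (quadrant-adjusted) = 45°
z = 20(cos 45° + i sin 45°)


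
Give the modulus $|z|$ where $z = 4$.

|z| = sqrt(a^2 + b^2) = sqrt(4^2 + 0^2) = sqrt(16) = 4


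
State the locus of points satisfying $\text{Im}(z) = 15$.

Im(z) = y where z = x + yi; the equation y = 15 is satisfied by all points with that y-coordinate
Locus: Horizontal line y = 15


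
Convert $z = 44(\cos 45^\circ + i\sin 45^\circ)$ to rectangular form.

a = r cos θ = 44 * sqrt(2)/2 = 22*sqrt(2)
b = r sin θ = 44 * sqrt(2)/2 = 22*sqrt(2)
z = 22*sqrt(2) + 22*sqrt(2)i


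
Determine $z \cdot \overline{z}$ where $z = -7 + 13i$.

z * conjugate(z) = |z|^2 = a^2 + b^2
= (-7)^2 + 13^2 = 218


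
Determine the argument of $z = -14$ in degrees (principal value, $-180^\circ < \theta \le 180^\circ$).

b = 0 and a < 0, so z lies on the negative real axis: θ = 180°


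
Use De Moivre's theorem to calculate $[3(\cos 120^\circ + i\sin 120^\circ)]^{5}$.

By De Moivre: z^n = r^n(cos(nθ) + i sin(nθ))
= 3^5(cos(5*120°) + i sin(5*120°))
= 243(cos 240° + i sin 240°)
= -243/2 - (243*sqrt(3)/2)i


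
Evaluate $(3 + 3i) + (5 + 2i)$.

(3 + 5) + (3 + 2)i = 8 + 5i


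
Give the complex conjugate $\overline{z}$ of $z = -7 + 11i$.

If z = a + bi, then conjugate(z) = a - bi
conjugate(-7 + 11i) = -7 - 11i


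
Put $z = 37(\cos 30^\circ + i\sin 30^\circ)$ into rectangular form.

a = r cos θ = 37 * sqrt(3)/2 = 37*sqrt(3)/2
b = r sin θ = 37 * 1/2 = 37/2
z = 37*sqrt(3)/2 + (37/2)i


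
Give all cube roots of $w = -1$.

|w| = 1, arg(w) = 180°
Root modulus = 1^(1/3) = 1
Root arguments: θ_k = (180° + 360°k)/3 for k = 0, 1, ..., 2
Roots: 1/2 + (sqrt(3)/2)i, -1, 1/2 - (sqrt(3)/2)i


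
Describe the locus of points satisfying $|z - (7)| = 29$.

|z - z0| = r describes a circle centered at z0 with radius r
Here z0 = 7 and r = 29
Locus: Circle centered at (7, 0) with radius 29


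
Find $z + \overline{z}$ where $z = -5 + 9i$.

z + conjugate(z) = (a + bi) + (a - bi) = 2a
= 2 * (-5) = -10


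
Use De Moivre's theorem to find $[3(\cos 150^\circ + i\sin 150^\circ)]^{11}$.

By De Moivre: z^n = r^n(cos(nθ) + i sin(nθ))
= 3^11(cos(11*150°) + i sin(11*150°))
= 177147(cos 210° + i sin 210°)
= -177147*sqrt(3)/2 - (177147/2)i


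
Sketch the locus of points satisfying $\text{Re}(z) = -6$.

Re(z) = x where z = x + yi; the equation x = -6 is satisfied by all points with that x-coordinate
Locus: Vertical line x = -6


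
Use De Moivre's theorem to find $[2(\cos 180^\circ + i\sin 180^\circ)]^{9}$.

By De Moivre: z^n = r^n(cos(nθ) + i sin(nθ))
= 2^9(cos(9*180°) + i sin(9*180°))
= 512(cos 180° + i sin 180°)
= -512


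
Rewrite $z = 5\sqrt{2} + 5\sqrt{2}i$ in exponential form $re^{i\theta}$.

r = |z| = sqrt((5*sqrt(2))^2 + (5*sqrt(2))^2) = sqrt(50 + 50) = sqrt(100) = 10
θ = arctan(b/a) = arctan(7.0711/7.0711) (quadrant-adjusted) = 45° = π/4
z = 10e^(i*π/4)


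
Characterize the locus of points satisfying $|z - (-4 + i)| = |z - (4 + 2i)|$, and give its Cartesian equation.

|z - z1| = |z - z2| means z is equidistant from z1 and z2,
i.e. the perpendicular bisector of the segment from (-4, 1) to (4, 2) (midpoint (0, 3/2)).
With z = x + yi, square both sides:
(x - (-4))^2 + (y - 1)^2 = (x - 4)^2 + (y - 2)^2
The x^2 and y^2 terms cancel: 16x + 2y = 20 - 17 = 3
Simplify: 16x + 2y = 3
Locus: Perpendicular bisector of the segment from (-4, 1) to (4, 2): the line 16x + 2y = 3


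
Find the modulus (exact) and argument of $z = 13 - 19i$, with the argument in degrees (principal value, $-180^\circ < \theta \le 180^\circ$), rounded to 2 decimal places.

|z| = sqrt(13^2 + (-19)^2) = sqrt(530)
arg(z) = arctan(b/a) = arctan(-19/13) (quadrant-adjusted) = -55.62°


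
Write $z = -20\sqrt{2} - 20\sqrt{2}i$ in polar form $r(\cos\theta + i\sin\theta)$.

r = |z| = sqrt(a^2 + b^2) = sqrt((-20*sqrt(2))^2 + (-20*sqrt(2))^2) = sqrt(800 + 800) = sqrt(1600) = 40
θ = arctan(b/a) = arctan(-28.2843/-28.2843) (quadrant-adjusted) = 225°
z = 40(cos 225° + i sin 225°)


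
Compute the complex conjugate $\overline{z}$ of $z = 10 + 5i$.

If z = a + bi, then conjugate(z) = a - bi
conjugate(10 + 5i) = 10 - 5i


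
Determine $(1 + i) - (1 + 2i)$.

(1 - 1) + (1 - 2)i = -i


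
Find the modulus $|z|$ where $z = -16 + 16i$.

|z| = sqrt(a^2 + b^2) = sqrt((-16)^2 + 16^2) = sqrt(512) = sqrt(512)


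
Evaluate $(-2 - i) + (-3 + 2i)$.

(-2 + (-3)) + (-1 + 2)i = -5 + i


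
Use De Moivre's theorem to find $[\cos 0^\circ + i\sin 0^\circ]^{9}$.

By De Moivre: z^n = r^n(cos(nθ) + i sin(nθ))
= 1^9(cos(9*0°) + i sin(9*0°))
= 1(cos 0° + i sin 0°)
= 1


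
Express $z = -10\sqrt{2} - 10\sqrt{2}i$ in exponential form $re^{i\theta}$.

r = |z| = sqrt((-10*sqrt(2))^2 + (-10*sqrt(2))^2) = sqrt(200 + 200) = sqrt(400) = 20
θ = arctan(b/a) = arctan(-14.1421/-14.1421) (quadrant-adjusted) = -135° = -3π/4
z = 20e^(-i*3π/4)


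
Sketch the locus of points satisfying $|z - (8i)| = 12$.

|z - z0| = r describes a circle centered at z0 with radius r
Here z0 = 8i and r = 12
Locus: Circle centered at (0, 8) with radius 12


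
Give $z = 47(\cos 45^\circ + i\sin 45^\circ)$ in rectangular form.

a = r cos θ = 47 * sqrt(2)/2 = 47*sqrt(2)/2
b = r sin θ = 47 * sqrt(2)/2 = 47*sqrt(2)/2
z = 47*sqrt(2)/2 + (47*sqrt(2)/2)i


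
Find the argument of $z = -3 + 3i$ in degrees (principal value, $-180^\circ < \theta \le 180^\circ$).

θ = arctan(b/a) = arctan(3/-3) (quadrant-adjusted) = 135°


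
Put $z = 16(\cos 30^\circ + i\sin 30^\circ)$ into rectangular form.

a = r cos θ = 16 * sqrt(3)/2 = 8*sqrt(3)
b = r sin θ = 16 * 1/2 = 8
z = 8*sqrt(3) + 8i


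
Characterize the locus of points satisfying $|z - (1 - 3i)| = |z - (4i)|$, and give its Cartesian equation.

|z - z1| = |z - z2| means z is equidistant from z1 and z2,
i.e. the perpendicular bisector of the segment from (1, -3) to (0, 4) (midpoint (1/2, 1/2)).
With z = x + yi, square both sides:
(x - 1)^2 + (y - (-3))^2 = (x - 0)^2 + (y - 4)^2
The x^2 and y^2 terms cancel: -2x + 14y = 16 - 10 = 6
Simplify: x - 7y = -3
Locus: Perpendicular bisector of the segment from (1, -3) to (0, 4): the line x - 7y = -3


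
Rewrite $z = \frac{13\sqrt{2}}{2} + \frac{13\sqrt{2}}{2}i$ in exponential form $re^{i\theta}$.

r = |z| = sqrt((13*sqrt(2)/2)^2 + (13*sqrt(2)/2)^2) = sqrt(169/2 + 169/2) = sqrt(169) = 13
θ = arctan(b/a) = arctan(9.1924/9.1924) (quadrant-adjusted) = 45° = π/4
z = 13e^(i*π/4)


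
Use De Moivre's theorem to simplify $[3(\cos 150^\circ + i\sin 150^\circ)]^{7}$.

By De Moivre: z^n = r^n(cos(nθ) + i sin(nθ))
= 3^7(cos(7*150°) + i sin(7*150°))
= 2187(cos 330° + i sin 330°)
= 2187*sqrt(3)/2 - (2187/2)i


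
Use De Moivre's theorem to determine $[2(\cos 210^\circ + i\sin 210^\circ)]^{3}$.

By De Moivre: z^n = r^n(cos(nθ) + i sin(nθ))
= 2^3(cos(3*210°) + i sin(3*210°))
= 8(cos 270° + i sin 270°)
= -8i


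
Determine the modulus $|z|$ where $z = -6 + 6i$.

|z| = sqrt(a^2 + b^2) = sqrt((-6)^2 + 6^2) = sqrt(72) = sqrt(72)


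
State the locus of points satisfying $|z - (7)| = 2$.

|z - z0| = r describes a circle centered at z0 with radius r
Here z0 = 7 and r = 2
Locus: Circle centered at (7, 0) with radius 2


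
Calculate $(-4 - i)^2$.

(a + bi)^2 = a^2 - b^2 + 2abi
= (-4)^2 - (-1)^2 + 2*(-4)*(-1)i
= 15 + 8i


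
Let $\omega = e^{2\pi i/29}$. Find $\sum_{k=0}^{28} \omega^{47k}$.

Let ζ = ω^47 = e^(2πi·47/29). Since 29 ∤ 47, ζ ≠ 1.
Sum = Σ_{k=0}^{28} ζ^k = (ζ^29 - 1)/(ζ - 1) = (ω^{47·29} - 1)/(ζ - 1) = (1 - 1)/(ζ - 1) = 0


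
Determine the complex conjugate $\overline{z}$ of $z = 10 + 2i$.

If z = a + bi, then conjugate(z) = a - bi
conjugate(10 + 2i) = 10 - 2i


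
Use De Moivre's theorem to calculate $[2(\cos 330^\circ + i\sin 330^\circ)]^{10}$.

By De Moivre: z^n = r^n(cos(nθ) + i sin(nθ))
= 2^10(cos(10*330°) + i sin(10*330°))
= 1024(cos 60° + i sin 60°)
= 512 + 512*sqrt(3)i


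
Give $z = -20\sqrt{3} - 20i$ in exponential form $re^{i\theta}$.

r = |z| = sqrt((-20*sqrt(3))^2 + (-20)^2) = sqrt(1200 + 400) = sqrt(1600) = 40
θ = arctan(b/a) = arctan(-20/-34.641) (quadrant-adjusted) = 210° = 7π/6
z = 40e^(i*7π/6)


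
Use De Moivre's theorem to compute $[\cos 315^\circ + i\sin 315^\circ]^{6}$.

By De Moivre: z^n = r^n(cos(nθ) + i sin(nθ))
= 1^6(cos(6*315°) + i sin(6*315°))
= 1(cos 90° + i sin 90°)
= i


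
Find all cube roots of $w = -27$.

|w| = 27, arg(w) = 180°
Root modulus = 27^(1/3) = 3
Root arguments: θ_k = (180° + 360°k)/3 for k = 0, 1, ..., 2
Roots: 3/2 + (3*sqrt(3)/2)i, -3, 3/2 - (3*sqrt(3)/2)i


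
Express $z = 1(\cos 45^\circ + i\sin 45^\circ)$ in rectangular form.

a = r cos θ = 1 * sqrt(2)/2 = sqrt(2)/2
b = r sin θ = 1 * sqrt(2)/2 = sqrt(2)/2
z = sqrt(2)/2 + (sqrt(2)/2)i


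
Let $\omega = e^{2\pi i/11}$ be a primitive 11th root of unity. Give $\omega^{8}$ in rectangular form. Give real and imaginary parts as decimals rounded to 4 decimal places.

ω^8 = e^(2πi·8/11) = e^(i·16π/11)
= cos(16π/11) + i sin(16π/11)
= -0.1423 - 0.9898i


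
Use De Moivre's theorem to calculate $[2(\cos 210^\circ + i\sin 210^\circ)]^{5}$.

By De Moivre: z^n = r^n(cos(nθ) + i sin(nθ))
= 2^5(cos(5*210°) + i sin(5*210°))
= 32(cos 330° + i sin 330°)
= 16*sqrt(3) - 16i


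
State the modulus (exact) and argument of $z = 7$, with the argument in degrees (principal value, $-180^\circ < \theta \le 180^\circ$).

|z| = sqrt(7^2 + 0^2) = 7
b = 0 and a > 0, so z lies on the positive real axis: arg(z) = 0°


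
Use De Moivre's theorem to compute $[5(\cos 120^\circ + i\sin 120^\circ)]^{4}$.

By De Moivre: z^n = r^n(cos(nθ) + i sin(nθ))
= 5^4(cos(4*120°) + i sin(4*120°))
= 625(cos 120° + i sin 120°)
= -625/2 + (625*sqrt(3)/2)i


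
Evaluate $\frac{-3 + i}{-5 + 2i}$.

Multiply numerator and denominator by conjugate (-5 - 2i):
= (-3 + i)(-5 - 2i) / ((-5)^2 + 2^2)
= (17 + i) / 29
= 17/29 + (1/29)i


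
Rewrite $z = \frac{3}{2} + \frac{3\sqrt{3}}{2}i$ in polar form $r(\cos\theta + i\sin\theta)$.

r = |z| = sqrt(a^2 + b^2) = sqrt((3/2)^2 + (3*sqrt(3)/2)^2) = sqrt(9/4 + 27/4) = sqrt(9) = 3
θ = arctan(b/a) = arctan(2.5981/1.5) (quadrant-adjusted) = 60°
z = 3(cos 60° + i sin 60°)


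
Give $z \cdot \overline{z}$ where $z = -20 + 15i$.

z * conjugate(z) = |z|^2 = a^2 + b^2
= (-20)^2 + 15^2 = 625


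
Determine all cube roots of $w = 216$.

|w| = 216, arg(w) = 0°
Root modulus = 216^(1/3) = 6
Root arguments: θ_k = (0° + 360°k)/3 for k = 0, 1, ..., 2
Roots: 6, -3 + 3*sqrt(3)i, -3 - 3*sqrt(3)i


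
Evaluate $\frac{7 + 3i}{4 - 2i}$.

Multiply numerator and denominator by conjugate (4 + 2i):
= (7 + 3i)(4 + 2i) / (4^2 + (-2)^2)
= (22 + 26i) / 20
Divide through by 2: (11 + 13i) / 10
= 11/10 + (13/10)i


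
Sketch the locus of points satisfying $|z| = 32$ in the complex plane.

|z| = 32 means sqrt(x^2 + y^2) = 32
This is a circle of radius 32 centered at the origin


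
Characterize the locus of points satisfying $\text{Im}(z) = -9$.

Im(z) = y where z = x + yi; the equation y = -9 is satisfied by all points with that y-coordinate
Locus: Horizontal line y = -9


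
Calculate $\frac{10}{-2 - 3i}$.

Multiply numerator and denominator by conjugate (-2 + 3i):
= (10)(-2 + 3i) / ((-2)^2 + (-3)^2)
= (-20 + 30i) / 13
= -20/13 + (30/13)i


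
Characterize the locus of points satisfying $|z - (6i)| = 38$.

|z - z0| = r describes a circle centered at z0 with radius r
Here z0 = 6i and r = 38
Locus: Circle centered at (0, 6) with radius 38


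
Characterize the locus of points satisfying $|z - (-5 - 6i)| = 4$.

|z - z0| = r describes a circle centered at z0 with radius r
Here z0 = -5 - 6i and r = 4
Locus: Circle centered at (-5, -6) with radius 4


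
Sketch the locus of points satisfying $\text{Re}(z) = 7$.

Re(z) = x where z = x + yi; the equation x = 7 is satisfied by all points with that x-coordinate
Locus: Vertical line x = 7


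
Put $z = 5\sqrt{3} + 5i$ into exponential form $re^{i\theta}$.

r = |z| = sqrt((5*sqrt(3))^2 + (5)^2) = sqrt(75 + 25) = sqrt(100) = 10
θ = arctan(b/a) = arctan(5/8.6603) (quadrant-adjusted) = 30° = π/6
z = 10e^(i*π/6)


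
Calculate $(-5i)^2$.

(a + bi)^2 = a^2 - b^2 + 2abi
= 0^2 - (-5)^2 + 2*0*(-5)i
= -25


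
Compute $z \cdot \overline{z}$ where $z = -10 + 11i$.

z * conjugate(z) = |z|^2 = a^2 + b^2
= (-10)^2 + 11^2 = 221


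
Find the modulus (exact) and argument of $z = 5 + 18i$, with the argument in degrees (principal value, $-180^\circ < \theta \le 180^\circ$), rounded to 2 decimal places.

|z| = sqrt(5^2 + 18^2) = sqrt(349)
arg(z) = arctan(b/a) = arctan(18/5) (quadrant-adjusted) = 74.48°


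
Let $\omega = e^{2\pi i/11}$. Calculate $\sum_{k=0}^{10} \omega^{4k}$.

Let ζ = ω^4 = e^(2πi·4/11). Since 11 ∤ 4, ζ ≠ 1.
Sum = Σ_{k=0}^{10} ζ^k = (ζ^11 - 1)/(ζ - 1) = (ω^{4·11} - 1)/(ζ - 1) = (1 - 1)/(ζ - 1) = 0


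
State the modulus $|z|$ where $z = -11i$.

|z| = sqrt(a^2 + b^2) = sqrt(0^2 + (-11)^2) = sqrt(121) = 11


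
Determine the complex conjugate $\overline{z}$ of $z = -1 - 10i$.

If z = a + bi, then conjugate(z) = a - bi
conjugate(-1 - 10i) = -1 + 10i


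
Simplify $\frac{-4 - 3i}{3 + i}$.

Multiply numerator and denominator by conjugate (3 - i):
= (-4 - 3i)(3 - i) / (3^2 + 1^2)
= (-15 - 5i) / 10
Divide through by 5: (-3 - i) / 2
= -3/2 - (1/2)i


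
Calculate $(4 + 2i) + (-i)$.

(4 + 0) + (2 + (-1))i = 4 + i


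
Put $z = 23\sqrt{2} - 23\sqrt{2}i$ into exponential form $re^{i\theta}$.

r = |z| = sqrt((23*sqrt(2))^2 + (-23*sqrt(2))^2) = sqrt(1058 + 1058) = sqrt(2116) = 46
θ = arctan(b/a) = arctan(-32.5269/32.5269) (quadrant-adjusted) = -45° = -π/4
z = 46e^(-i*π/4)


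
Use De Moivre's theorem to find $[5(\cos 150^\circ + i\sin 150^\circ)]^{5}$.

By De Moivre: z^n = r^n(cos(nθ) + i sin(nθ))
= 5^5(cos(5*150°) + i sin(5*150°))
= 3125(cos 30° + i sin 30°)
= 3125*sqrt(3)/2 + (3125/2)i


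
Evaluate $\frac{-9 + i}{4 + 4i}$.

Multiply numerator and denominator by conjugate (4 - 4i):
= (-9 + i)(4 - 4i) / (4^2 + 4^2)
= (-32 + 40i) / 32
Divide through by 8: (-4 + 5i) / 4
= -1 + (5/4)i


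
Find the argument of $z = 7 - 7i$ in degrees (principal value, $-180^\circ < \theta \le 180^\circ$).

θ = arctan(b/a) = arctan(-7/7) (quadrant-adjusted) = -45°


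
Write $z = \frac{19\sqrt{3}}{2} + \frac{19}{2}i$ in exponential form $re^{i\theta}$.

r = |z| = sqrt((19*sqrt(3)/2)^2 + (19/2)^2) = sqrt(1083/4 + 361/4) = sqrt(361) = 19
θ = arctan(b/a) = arctan(9.5/16.4545) (quadrant-adjusted) = 30° = π/6
z = 19e^(i*π/6)


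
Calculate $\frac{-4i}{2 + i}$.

Multiply numerator and denominator by conjugate (2 - i):
= (-4i)(2 - i) / (2^2 + 1^2)
= (-4 - 8i) / 5
= -4/5 - (8/5)i


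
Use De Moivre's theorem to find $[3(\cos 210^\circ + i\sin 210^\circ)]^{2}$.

By De Moivre: z^n = r^n(cos(nθ) + i sin(nθ))
= 3^2(cos(2*210°) + i sin(2*210°))
= 9(cos 60° + i sin 60°)
= 9/2 + (9*sqrt(3)/2)i


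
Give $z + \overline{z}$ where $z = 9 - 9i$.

z + conjugate(z) = (a + bi) + (a - bi) = 2a
= 2 * 9 = 18


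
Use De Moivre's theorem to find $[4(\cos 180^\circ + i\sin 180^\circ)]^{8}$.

By De Moivre: z^n = r^n(cos(nθ) + i sin(nθ))
= 4^8(cos(8*180°) + i sin(8*180°))
= 65536(cos 0° + i sin 0°)
= 65536


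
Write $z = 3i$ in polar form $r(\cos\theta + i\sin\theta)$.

r = |z| = sqrt(a^2 + b^2) = sqrt((0)^2 + (3)^2) = sqrt(0 + 9) = sqrt(9) = 3
a = 0 and b > 0, so z lies on the positive imaginary axis: θ = 90°
z = 3(cos 90° + i sin 90°)


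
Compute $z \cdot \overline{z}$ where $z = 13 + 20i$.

z * conjugate(z) = |z|^2 = a^2 + b^2
= 13^2 + 20^2 = 569


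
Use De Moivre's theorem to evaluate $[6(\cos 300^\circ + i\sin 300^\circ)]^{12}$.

By De Moivre: z^n = r^n(cos(nθ) + i sin(nθ))
= 6^12(cos(12*300°) + i sin(12*300°))
= 2176782336(cos 0° + i sin 0°)
= 2176782336


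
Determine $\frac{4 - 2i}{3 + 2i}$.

Multiply numerator and denominator by conjugate (3 - 2i):
= (4 - 2i)(3 - 2i) / (3^2 + 2^2)
= (8 - 14i) / 13
= 8/13 - (14/13)i


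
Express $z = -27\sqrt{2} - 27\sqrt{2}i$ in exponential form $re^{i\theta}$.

r = |z| = sqrt((-27*sqrt(2))^2 + (-27*sqrt(2))^2) = sqrt(1458 + 1458) = sqrt(2916) = 54
θ = arctan(b/a) = arctan(-38.1838/-38.1838) (quadrant-adjusted) = -135° = -3π/4
z = 54e^(-i*3π/4)


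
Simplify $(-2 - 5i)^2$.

(a + bi)^2 = a^2 - b^2 + 2abi
= (-2)^2 - (-5)^2 + 2*(-2)*(-5)i
= -21 + 20i


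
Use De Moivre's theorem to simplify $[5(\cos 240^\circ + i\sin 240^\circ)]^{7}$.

By De Moivre: z^n = r^n(cos(nθ) + i sin(nθ))
= 5^7(cos(7*240°) + i sin(7*240°))
= 78125(cos 240° + i sin 240°)
= -78125/2 - (78125*sqrt(3)/2)i


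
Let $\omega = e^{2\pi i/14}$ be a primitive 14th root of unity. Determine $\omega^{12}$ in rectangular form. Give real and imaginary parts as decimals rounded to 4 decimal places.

ω^12 = e^(2πi·12/14) = e^(i·12π/7)
= cos(12π/7) + i sin(12π/7)
= 0.6235 - 0.7818i


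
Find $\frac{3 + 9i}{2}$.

Divisor is real, so divide each part by 2:
= 3/2 + (9/2)i


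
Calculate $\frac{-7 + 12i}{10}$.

Divisor is real, so divide each part by 10:
= -7/10 + (6/5)i


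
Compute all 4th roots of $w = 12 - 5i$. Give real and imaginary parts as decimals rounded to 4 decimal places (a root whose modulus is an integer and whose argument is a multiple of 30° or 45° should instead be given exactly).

|w| = 13, arg(w) ≈ 337.380135°
Root modulus = 13^(1/4) ≈ 1.898829
Root arguments: θ_k = (arg(w) + 360°k)/4 for k = 0, 1, ..., 3
Compute each root as (root modulus)(cos θ_k + i sin θ_k) using full-precision intermediates, then round to 4 decimal places.
Roots: 0.1871 + 1.8896i, -1.8896 + 0.1871i, -0.1871 - 1.8896i, 1.8896 - 0.1871i


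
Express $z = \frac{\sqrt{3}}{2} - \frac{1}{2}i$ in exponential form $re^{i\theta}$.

r = |z| = sqrt((sqrt(3)/2)^2 + (-1/2)^2) = sqrt(3/4 + 1/4) = sqrt(1) = 1
θ = arctan(b/a) = arctan(-0.5/0.866) (quadrant-adjusted) = -30° = -π/6
z = 1e^(-i*π/6)


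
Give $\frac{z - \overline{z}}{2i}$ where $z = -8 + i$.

z - conjugate(z) = 2bi
(z - conjugate(z))/(2i) = 2bi/(2i) = b = 1


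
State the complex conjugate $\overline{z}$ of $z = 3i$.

If z = a + bi, then conjugate(z) = a - bi
conjugate(3i) = -3i


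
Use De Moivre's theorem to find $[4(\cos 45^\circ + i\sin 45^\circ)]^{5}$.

By De Moivre: z^n = r^n(cos(nθ) + i sin(nθ))
= 4^5(cos(5*45°) + i sin(5*45°))
= 1024(cos 225° + i sin 225°)
= -512*sqrt(2) - 512*sqrt(2)i


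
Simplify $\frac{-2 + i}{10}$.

Divisor is real, so divide each part by 10:
= -1/5 + (1/10)i


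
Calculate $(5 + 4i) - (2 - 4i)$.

(5 - 2) + (4 - (-4))i = 3 + 8i


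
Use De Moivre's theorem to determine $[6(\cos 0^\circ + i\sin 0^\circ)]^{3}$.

By De Moivre: z^n = r^n(cos(nθ) + i sin(nθ))
= 6^3(cos(3*0°) + i sin(3*0°))
= 216(cos 0° + i sin 0°)
= 216


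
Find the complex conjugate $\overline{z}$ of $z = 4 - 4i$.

If z = a + bi, then conjugate(z) = a - bi
conjugate(4 - 4i) = 4 + 4i


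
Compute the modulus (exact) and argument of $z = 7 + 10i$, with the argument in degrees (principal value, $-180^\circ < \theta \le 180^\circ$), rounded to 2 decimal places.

|z| = sqrt(7^2 + 10^2) = sqrt(149)
arg(z) = arctan(b/a) = arctan(10/7) (quadrant-adjusted) = 55.01°


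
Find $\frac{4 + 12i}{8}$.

Divisor is real, so divide each part by 8:
= 1/2 + (3/2)i


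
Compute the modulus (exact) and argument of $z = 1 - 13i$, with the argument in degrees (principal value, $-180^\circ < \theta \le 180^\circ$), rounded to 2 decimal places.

|z| = sqrt(1^2 + (-13)^2) = sqrt(170)
arg(z) = arctan(b/a) = arctan(-13/1) (quadrant-adjusted) = -85.60°


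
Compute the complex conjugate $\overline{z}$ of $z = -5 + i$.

If z = a + bi, then conjugate(z) = a - bi
conjugate(-5 + i) = -5 - i


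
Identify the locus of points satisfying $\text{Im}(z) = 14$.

Im(z) = y where z = x + yi; the equation y = 14 is satisfied by all points with that y-coordinate
Locus: Horizontal line y = 14


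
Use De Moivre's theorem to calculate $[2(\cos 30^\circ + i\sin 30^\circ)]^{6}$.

By De Moivre: z^n = r^n(cos(nθ) + i sin(nθ))
= 2^6(cos(6*30°) + i sin(6*30°))
= 64(cos 180° + i sin 180°)
= -64


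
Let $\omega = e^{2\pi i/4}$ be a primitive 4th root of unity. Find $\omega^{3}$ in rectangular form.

ω^3 = e^(2πi·3/4) = e^(i·3π/2)
= cos(3π/2) + i sin(3π/2)
= -i


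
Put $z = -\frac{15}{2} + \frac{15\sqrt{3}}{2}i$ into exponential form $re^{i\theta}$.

r = |z| = sqrt((-15/2)^2 + (15*sqrt(3)/2)^2) = sqrt(225/4 + 675/4) = sqrt(225) = 15
θ = arctan(b/a) = arctan(12.9904/-7.5) (quadrant-adjusted) = 120° = 2π/3
z = 15e^(i*2π/3)
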